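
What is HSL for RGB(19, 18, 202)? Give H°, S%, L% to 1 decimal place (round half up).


Normalize: R'=19/255≈0.0745, G'=18/255≈0.0706, B'=202/255≈0.7922
Max=202/255, Min=18/255, Δ=Max-Min=184/255
L = (Max+Min)/2 = (202+18)/510 = 220/510 = 0.43137… → L = 43.1%
L ≤ 0.5 → S = Δ/(Max+Min) = 184/(202+18) = 184/220 = 0.83636… → S = 83.6%
(the 1/255 factors cancel in S and H, so raw channel differences can be used)
Max is B' → H = 60 × ((R-G)/Δ + 4) = 60 × ((19-18)/184 + 4)
  1/184 + 4 = 0.0054… + 4 = 4.0054…
  H = 60 × 4.0054… = 240.326…° → H = 240.3°
= HSL(240.3°, 83.6%, 43.1%)


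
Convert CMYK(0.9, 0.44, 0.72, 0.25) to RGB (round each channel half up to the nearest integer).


R = 255 × (1-C) × (1-K) = 255 × 0.10 × 0.75 = 19.125 → 19
G = 255 × (1-M) × (1-K) = 255 × 0.56 × 0.75 = 107.1 → 107
B = 255 × (1-Y) × (1-K) = 255 × 0.28 × 0.75 = 53.55 → 54
= RGB(19, 107, 54)


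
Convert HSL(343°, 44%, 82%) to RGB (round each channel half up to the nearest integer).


H=343°, S=0.44, L=0.82
C = (1-|2L-1|)×S = (1-|0.64|)×0.44 = 0.1584
H' = H/60 = 343/60 ≈ 5.7167; X = C×(1-|H' mod 2 - 1|) = 0.04488
m = L - C/2 = 0.82 - 0.0792 = 0.7408
Sector ⌊H'⌋ = 5 → (R',G',B') = (0.1584, 0.0, 0.04488)
RGB = ((R'+m)×255, (G'+m)×255, (B'+m)×255) = (229.296, 188.904, 200.3484)
Round half up → RGB(229, 189, 200)


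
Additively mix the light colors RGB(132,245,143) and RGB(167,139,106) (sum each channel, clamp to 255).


Additive: each channel = min(255, C₁+C₂)
R: 132+167 = 299 → 255
G: 245+139 = 384 → 255
B: 143+106 = 249 → 249
= RGB(255, 255, 249)


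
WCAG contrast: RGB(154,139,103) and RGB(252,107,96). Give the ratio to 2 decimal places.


Linearize each sRGB channel c=v/255: c/12.92 if c ≤ 0.04045 else ((c+0.055)/1.055)^2.4
L = 0.2126×R_lin + 0.7152×G_lin + 0.0722×B_lin
Color 1 (154,139,103):
  R=154: 154/255≈0.6039 > 0.04045 → ((0.6039+0.055)/1.055)^2.4 ≈ 0.32314
  G=139: 139/255≈0.5451 > 0.04045 → ((0.5451+0.055)/1.055)^2.4 ≈ 0.25818
  B=103: 103/255≈0.4039 > 0.04045 → ((0.4039+0.055)/1.055)^2.4 ≈ 0.13563
  L1 = 0.2126×0.32314 + 0.7152×0.25818 + 0.0722×0.13563 ≈ 0.26315
Color 2 (252,107,96):
  R=252: 252/255≈0.9882 > 0.04045 → ((0.9882+0.055)/1.055)^2.4 ≈ 0.97345
  G=107: 107/255≈0.4196 > 0.04045 → ((0.4196+0.055)/1.055)^2.4 ≈ 0.14703
  B=96: 96/255≈0.3765 > 0.04045 → ((0.3765+0.055)/1.055)^2.4 ≈ 0.11697
  L2 = 0.2126×0.97345 + 0.7152×0.14703 + 0.0722×0.11697 ≈ 0.32055
Lighter = 0.32055, Darker = 0.26315
Ratio = (L_lighter + 0.05) / (L_darker + 0.05)
Ratio = (0.32055 + 0.05) / (0.26315 + 0.05) = 0.37055 / 0.31315 ≈ 1.1833
Ratio ≈ 1.18:1


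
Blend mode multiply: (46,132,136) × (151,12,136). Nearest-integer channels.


Multiply: C = A×B/255, rounded to nearest integer
R: 46×151/255 = 6946/255 ≈ 27.239 → 27
G: 132×12/255 = 1584/255 ≈ 6.212 → 6
B: 136×136/255 = 18496/255 ≈ 72.533 → 73
= RGB(27, 6, 73)


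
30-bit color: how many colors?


Colors = 2^bits = 2^30
= 1,073,741,824 colors


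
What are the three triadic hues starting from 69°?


Triadic: equally spaced at 120° intervals
H1 = 69°
H2 = (69 + 120) mod 360 = 189°
H3 = (69 + 240) mod 360 = 309°
Triadic = 69°, 189°, 309°


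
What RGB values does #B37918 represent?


B3 → 179 (R)
79 → 121 (G)
18 → 24 (B)
= RGB(179, 121, 24)


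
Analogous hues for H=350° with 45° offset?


Base hue: 350°
Left analog: (350 - 45) mod 360 = 305°
Right analog: (350 + 45) mod 360 = 35°
Analogous hues = 305° and 35°


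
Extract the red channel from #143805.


Color: #143805
R = 14 = 20
G = 38 = 56
B = 05 = 5
Red = 20


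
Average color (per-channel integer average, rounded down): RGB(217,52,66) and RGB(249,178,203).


Midpoint: each channel = ⌊(C₁+C₂)/2⌋
R: ⌊(217+249)/2⌋ = 233
G: ⌊(52+178)/2⌋ = 115
B: ⌊(66+203)/2⌋ = 134
= RGB(233, 115, 134)


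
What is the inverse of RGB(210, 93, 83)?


Invert: (255-R, 255-G, 255-B)
R: 255-210 = 45
G: 255-93 = 162
B: 255-83 = 172
= RGB(45, 162, 172)


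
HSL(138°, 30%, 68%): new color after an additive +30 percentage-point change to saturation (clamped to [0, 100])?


Original S = 30%
Adjustment = +30 percentage points
New S = 30 + (30) = 60
Clamp to [0, 100] → 60
= HSL(138°, 60%, 68%)


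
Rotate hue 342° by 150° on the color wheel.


New hue = (H + rotation) mod 360
New hue = (342 + 150) mod 360
= 492 mod 360
= 132°


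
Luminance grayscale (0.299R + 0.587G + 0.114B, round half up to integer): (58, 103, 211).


Gray = 0.299×R + 0.587×G + 0.114×B
Gray = 0.299×58 + 0.587×103 + 0.114×211
Gray = 17.342 + 60.461 + 24.054
Gray = 101.857 → round half up → 102
Gray = 102


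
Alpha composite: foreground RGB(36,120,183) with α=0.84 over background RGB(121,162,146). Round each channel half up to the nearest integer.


C = α×F + (1-α)×B, with 1-α = 0.16
R: 0.84×36 + 0.16×121 = 30.24 + 19.36 = 49.60 → 50
G: 0.84×120 + 0.16×162 = 100.80 + 25.92 = 126.72 → 127
B: 0.84×183 + 0.16×146 = 153.72 + 23.36 = 177.08 → 177
= RGB(50, 127, 177)


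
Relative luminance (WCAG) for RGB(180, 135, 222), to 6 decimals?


Linearize each channel (sRGB transfer function): c = v/255; c_lin = c/12.92 if c ≤ 0.04045, else ((c+0.055)/1.055)^2.4
  R: 180/255 ≈ 0.705882 > 0.04045 → ((0.705882+0.055)/1.055)^2.4 ≈ 0.456411
  G: 135/255 ≈ 0.529412 > 0.04045 → ((0.529412+0.055)/1.055)^2.4 ≈ 0.242281
  B: 222/255 ≈ 0.870588 > 0.04045 → ((0.870588+0.055)/1.055)^2.4 ≈ 0.730461
R_lin = 0.456411, G_lin = 0.242281, B_lin = 0.730461
L = 0.2126×R + 0.7152×G + 0.0722×B
L = 0.2126×0.456411 + 0.7152×0.242281 + 0.0722×0.730461
L ≈ 0.323052


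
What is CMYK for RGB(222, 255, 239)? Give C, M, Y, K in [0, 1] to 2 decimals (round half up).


R'=222/255≈0.8706, G'=255/255≈1.0000, B'=239/255≈0.9373
K = 1 - max(R',G',B') = 1 - 255/255 = 0/255 = 0 → 0.00
(1-R'-K)/(1-K) simplifies to (max-R)/max with max = 255:
C = (255-222)/255 = 33/255 = 0.12941… → 0.13
M = (255-255)/255 = 0/255 = 0 → 0.00
Y = (255-239)/255 = 16/255 = 0.06274… → 0.06
= CMYK(0.13, 0.00, 0.06, 0.00)


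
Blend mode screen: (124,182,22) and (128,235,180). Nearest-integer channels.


Screen: C = 255 - (255-A)×(255-B)/255, rounded to nearest integer
R: 255 - (255-124)×(255-128)/255 = 255 - 16637/255 ≈ 255 - 65.243 = 189.757 → 190
G: 255 - (255-182)×(255-235)/255 = 255 - 1460/255 ≈ 255 - 5.725 = 249.275 → 249
B: 255 - (255-22)×(255-180)/255 = 255 - 17475/255 ≈ 255 - 68.529 = 186.471 → 186
= RGB(190, 249, 186)


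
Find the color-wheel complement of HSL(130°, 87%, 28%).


Complement = opposite side of color wheel = hue + 180°
H' = (130 + 180) mod 360 = 310°
S and L unchanged.
= HSL(310°, 87%, 28%)


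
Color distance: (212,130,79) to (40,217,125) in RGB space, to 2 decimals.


d = √[(R₁-R₂)² + (G₁-G₂)² + (B₁-B₂)²]
d = √[(212-40)² + (130-217)² + (79-125)²]
d = √[29584 + 7569 + 2116]
d = √39269
d ≈ 198.16


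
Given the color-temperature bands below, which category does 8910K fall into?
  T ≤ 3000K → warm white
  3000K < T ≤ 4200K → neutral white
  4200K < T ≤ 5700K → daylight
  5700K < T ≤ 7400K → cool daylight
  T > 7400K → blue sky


Temperature: 8910K
8910K > 7400K → blue sky
Classification: blue sky


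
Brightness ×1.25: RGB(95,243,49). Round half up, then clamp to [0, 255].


Multiply each channel by 1.25, round half up, clamp to [0, 255]
R: 95×1.25 = 118.75 → round → 119
G: 243×1.25 = 303.75 → round → 304 → clamp → 255
B: 49×1.25 = 61.25 → round → 61
= RGB(119, 255, 61)


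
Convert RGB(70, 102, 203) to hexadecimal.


R = 70 → 46 (hex)
G = 102 → 66 (hex)
B = 203 → CB (hex)
Hex = #4666CB


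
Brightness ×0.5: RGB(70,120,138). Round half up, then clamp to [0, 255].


Multiply each channel by 0.5, round half up, clamp to [0, 255]
R: 70×0.5 = 35
G: 120×0.5 = 60
B: 138×0.5 = 69
= RGB(35, 60, 69)


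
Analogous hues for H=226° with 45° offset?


Base hue: 226°
Left analog: (226 - 45) mod 360 = 181°
Right analog: (226 + 45) mod 360 = 271°
Analogous hues = 181° and 271°


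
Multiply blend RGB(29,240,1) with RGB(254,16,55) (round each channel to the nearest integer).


Multiply: C = A×B/255, rounded to nearest integer
R: 29×254/255 = 7366/255 ≈ 28.886 → 29
G: 240×16/255 = 3840/255 ≈ 15.059 → 15
B: 1×55/255 = 55/255 ≈ 0.216 → 0
= RGB(29, 15, 0)


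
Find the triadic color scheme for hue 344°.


Triadic: equally spaced at 120° intervals
H1 = 344°
H2 = (344 + 120) mod 360 = 104°
H3 = (344 + 240) mod 360 = 224°
Triadic = 344°, 104°, 224°


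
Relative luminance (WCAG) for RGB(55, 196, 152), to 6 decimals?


Linearize each channel (sRGB transfer function): c = v/255; c_lin = c/12.92 if c ≤ 0.04045, else ((c+0.055)/1.055)^2.4
  R: 55/255 ≈ 0.215686 > 0.04045 → ((0.215686+0.055)/1.055)^2.4 ≈ 0.038204
  G: 196/255 ≈ 0.768627 > 0.04045 → ((0.768627+0.055)/1.055)^2.4 ≈ 0.552011
  B: 152/255 ≈ 0.596078 > 0.04045 → ((0.596078+0.055)/1.055)^2.4 ≈ 0.313989
R_lin = 0.038204, G_lin = 0.552011, B_lin = 0.313989
L = 0.2126×R + 0.7152×G + 0.0722×B
L = 0.2126×0.038204 + 0.7152×0.552011 + 0.0722×0.313989
L ≈ 0.425591


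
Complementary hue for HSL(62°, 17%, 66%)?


Complement = opposite side of color wheel = hue + 180°
H' = (62 + 180) mod 360 = 242°
S and L unchanged.
= HSL(242°, 17%, 66%)


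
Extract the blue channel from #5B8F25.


Color: #5B8F25
R = 5B = 91
G = 8F = 143
B = 25 = 37
Blue = 37


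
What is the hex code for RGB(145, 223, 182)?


R = 145 → 91 (hex)
G = 223 → DF (hex)
B = 182 → B6 (hex)
Hex = #91DFB6


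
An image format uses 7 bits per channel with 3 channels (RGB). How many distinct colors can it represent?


Total bits = 7 bits/channel × 3 channels = 21 bits
Distinct colors = 2^21
= 2,097,152 colors


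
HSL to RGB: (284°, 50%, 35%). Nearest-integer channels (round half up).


H=284°, S=0.50, L=0.35
C = (1-|2L-1|)×S = (1-|-0.30|)×0.50 = 0.35
H' = H/60 = 284/60 ≈ 4.7333; X = C×(1-|H' mod 2 - 1|) ≈ 0.2567
m = L - C/2 = 0.35 - 0.175 = 0.175
Sector ⌊H'⌋ = 4 → (R',G',B') = (≈0.2567, 0.0, 0.35)
RGB = ((R'+m)×255, (G'+m)×255, (B'+m)×255) = (110.075, 44.625, 133.875)
Round half up → RGB(110, 45, 134)


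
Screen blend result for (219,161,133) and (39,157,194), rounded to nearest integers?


Screen: C = 255 - (255-A)×(255-B)/255, rounded to nearest integer
R: 255 - (255-219)×(255-39)/255 = 255 - 7776/255 ≈ 255 - 30.494 = 224.506 → 225
G: 255 - (255-161)×(255-157)/255 = 255 - 9212/255 ≈ 255 - 36.125 = 218.875 → 219
B: 255 - (255-133)×(255-194)/255 = 255 - 7442/255 ≈ 255 - 29.184 = 225.816 → 226
= RGB(225, 219, 226)


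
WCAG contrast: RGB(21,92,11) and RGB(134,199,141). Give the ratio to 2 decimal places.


Linearize each sRGB channel c=v/255: c/12.92 if c ≤ 0.04045 else ((c+0.055)/1.055)^2.4
L = 0.2126×R_lin + 0.7152×G_lin + 0.0722×B_lin
Color 1 (21,92,11):
  R=21: 21/255≈0.0824 > 0.04045 → ((0.0824+0.055)/1.055)^2.4 ≈ 0.00750
  G=92: 92/255≈0.3608 > 0.04045 → ((0.3608+0.055)/1.055)^2.4 ≈ 0.10702
  B=11: 11/255≈0.0431 > 0.04045 → ((0.0431+0.055)/1.055)^2.4 ≈ 0.00335
  L1 = 0.2126×0.00750 + 0.7152×0.10702 + 0.0722×0.00335 ≈ 0.07838
Color 2 (134,199,141):
  R=134: 134/255≈0.5255 > 0.04045 → ((0.5255+0.055)/1.055)^2.4 ≈ 0.23840
  G=199: 199/255≈0.7804 > 0.04045 → ((0.7804+0.055)/1.055)^2.4 ≈ 0.57112
  B=141: 141/255≈0.5529 > 0.04045 → ((0.5529+0.055)/1.055)^2.4 ≈ 0.26636
  L2 = 0.2126×0.23840 + 0.7152×0.57112 + 0.0722×0.26636 ≈ 0.47838
Lighter = 0.47838, Darker = 0.07838
Ratio = (L_lighter + 0.05) / (L_darker + 0.05)
Ratio = (0.47838 + 0.05) / (0.07838 + 0.05) = 0.52838 / 0.12838 ≈ 4.1158
Ratio ≈ 4.12:1


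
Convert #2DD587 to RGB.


2D → 45 (R)
D5 → 213 (G)
87 → 135 (B)
= RGB(45, 213, 135)


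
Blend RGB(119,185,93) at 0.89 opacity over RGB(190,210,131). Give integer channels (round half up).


C = α×F + (1-α)×B, with 1-α = 0.11
R: 0.89×119 + 0.11×190 = 105.91 + 20.90 = 126.81 → 127
G: 0.89×185 + 0.11×210 = 164.65 + 23.10 = 187.75 → 188
B: 0.89×93 + 0.11×131 = 82.77 + 14.41 = 97.18 → 97
= RGB(127, 188, 97)


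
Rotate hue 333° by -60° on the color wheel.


New hue = (H + rotation) mod 360
New hue = (333 -60) mod 360
= 273 mod 360
= 273°


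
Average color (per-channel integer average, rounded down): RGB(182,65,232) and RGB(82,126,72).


Midpoint: each channel = ⌊(C₁+C₂)/2⌋
R: ⌊(182+82)/2⌋ = 132
G: ⌊(65+126)/2⌋ = 95
B: ⌊(232+72)/2⌋ = 152
= RGB(132, 95, 152)


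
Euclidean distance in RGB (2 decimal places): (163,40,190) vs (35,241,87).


d = √[(R₁-R₂)² + (G₁-G₂)² + (B₁-B₂)²]
d = √[(163-35)² + (40-241)² + (190-87)²]
d = √[16384 + 40401 + 10609]
d = √67394
d ≈ 259.60


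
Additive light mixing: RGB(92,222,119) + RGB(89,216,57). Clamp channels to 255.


Additive: each channel = min(255, C₁+C₂)
R: 92+89 = 181 → 181
G: 222+216 = 438 → 255
B: 119+57 = 176 → 176
= RGB(181, 255, 176)


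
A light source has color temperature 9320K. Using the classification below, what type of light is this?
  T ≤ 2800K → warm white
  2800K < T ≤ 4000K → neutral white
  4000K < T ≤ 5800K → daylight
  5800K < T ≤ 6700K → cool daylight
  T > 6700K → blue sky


Temperature: 9320K
9320K > 6700K → blue sky
Classification: blue sky


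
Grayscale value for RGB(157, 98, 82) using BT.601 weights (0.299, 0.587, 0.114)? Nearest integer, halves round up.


Gray = 0.299×R + 0.587×G + 0.114×B
Gray = 0.299×157 + 0.587×98 + 0.114×82
Gray = 46.943 + 57.526 + 9.348
Gray = 113.817 → round half up → 114
Gray = 114


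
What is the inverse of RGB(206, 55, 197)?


Invert: (255-R, 255-G, 255-B)
R: 255-206 = 49
G: 255-55 = 200
B: 255-197 = 58
= RGB(49, 200, 58)


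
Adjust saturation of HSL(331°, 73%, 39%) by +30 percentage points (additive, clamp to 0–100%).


Original S = 73%
Adjustment = +30 percentage points
New S = 73 + (30) = 103
Clamp to [0, 100] → 100
= HSL(331°, 100%, 39%)


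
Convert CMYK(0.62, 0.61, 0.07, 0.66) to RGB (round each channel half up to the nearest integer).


R = 255 × (1-C) × (1-K) = 255 × 0.38 × 0.34 = 32.946 → 33
G = 255 × (1-M) × (1-K) = 255 × 0.39 × 0.34 = 33.813 → 34
B = 255 × (1-Y) × (1-K) = 255 × 0.93 × 0.34 = 80.631 → 81
= RGB(33, 34, 81)


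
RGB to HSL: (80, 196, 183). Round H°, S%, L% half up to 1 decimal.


Normalize: R'=80/255≈0.3137, G'=196/255≈0.7686, B'=183/255≈0.7176
Max=196/255, Min=80/255, Δ=Max-Min=116/255
L = (Max+Min)/2 = (196+80)/510 = 276/510 = 0.54117… → L = 54.1%
L > 0.5 → S = Δ/(2-Max-Min) = 116/(510-196-80) = 116/234 = 0.49572… → S = 49.6%
(the 1/255 factors cancel in S and H, so raw channel differences can be used)
Max is G' → H = 60 × ((B-R)/Δ + 2) = 60 × ((183-80)/116 + 2)
  103/116 + 2 = 0.8879… + 2 = 2.8879…
  H = 60 × 2.8879… = 173.275…° → H = 173.3°
= HSL(173.3°, 49.6%, 54.1%)


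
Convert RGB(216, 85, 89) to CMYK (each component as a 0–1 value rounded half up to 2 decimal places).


R'=216/255≈0.8471, G'=85/255≈0.3333, B'=89/255≈0.3490
K = 1 - max(R',G',B') = 1 - 216/255 = 39/255 = 0.15294… → 0.15
(1-R'-K)/(1-K) simplifies to (max-R)/max with max = 216:
C = (216-216)/216 = 0/216 = 0 → 0.00
M = (216-85)/216 = 131/216 = 0.60648… → 0.61
Y = (216-89)/216 = 127/216 = 0.58796… → 0.59
= CMYK(0.00, 0.61, 0.59, 0.15)


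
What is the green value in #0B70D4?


Color: #0B70D4
R = 0B = 11
G = 70 = 112
B = D4 = 212
Green = 112


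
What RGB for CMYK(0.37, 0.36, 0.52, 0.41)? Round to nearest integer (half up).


R = 255 × (1-C) × (1-K) = 255 × 0.63 × 0.59 = 94.7835 → 95
G = 255 × (1-M) × (1-K) = 255 × 0.64 × 0.59 = 96.288 → 96
B = 255 × (1-Y) × (1-K) = 255 × 0.48 × 0.59 = 72.216 → 72
= RGB(95, 96, 72)


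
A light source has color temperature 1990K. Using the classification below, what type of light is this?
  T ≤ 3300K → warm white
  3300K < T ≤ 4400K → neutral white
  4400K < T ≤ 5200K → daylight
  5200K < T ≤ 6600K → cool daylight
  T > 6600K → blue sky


Temperature: 1990K
1990K ≤ 3300K → warm white
Classification: warm white


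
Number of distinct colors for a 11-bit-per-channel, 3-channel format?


Total bits = 11 bits/channel × 3 channels = 33 bits
Distinct colors = 2^33
= 8,589,934,592 colors


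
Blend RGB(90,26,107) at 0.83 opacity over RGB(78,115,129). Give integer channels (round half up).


C = α×F + (1-α)×B, with 1-α = 0.17
R: 0.83×90 + 0.17×78 = 74.70 + 13.26 = 87.96 → 88
G: 0.83×26 + 0.17×115 = 21.58 + 19.55 = 41.13 → 41
B: 0.83×107 + 0.17×129 = 88.81 + 21.93 = 110.74 → 111
= RGB(88, 41, 111)


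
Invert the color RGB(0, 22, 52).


Invert: (255-R, 255-G, 255-B)
R: 255-0 = 255
G: 255-22 = 233
B: 255-52 = 203
= RGB(255, 233, 203)


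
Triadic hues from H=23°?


Triadic: equally spaced at 120° intervals
H1 = 23°
H2 = (23 + 120) mod 360 = 143°
H3 = (23 + 240) mod 360 = 263°
Triadic = 23°, 143°, 263°


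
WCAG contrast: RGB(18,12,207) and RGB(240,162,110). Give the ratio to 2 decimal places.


Linearize each sRGB channel c=v/255: c/12.92 if c ≤ 0.04045 else ((c+0.055)/1.055)^2.4
L = 0.2126×R_lin + 0.7152×G_lin + 0.0722×B_lin
Color 1 (18,12,207):
  R=18: 18/255≈0.0706 > 0.04045 → ((0.0706+0.055)/1.055)^2.4 ≈ 0.00605
  G=12: 12/255≈0.0471 > 0.04045 → ((0.0471+0.055)/1.055)^2.4 ≈ 0.00368
  B=207: 207/255≈0.8118 > 0.04045 → ((0.8118+0.055)/1.055)^2.4 ≈ 0.62396
  L1 = 0.2126×0.00605 + 0.7152×0.00368 + 0.0722×0.62396 ≈ 0.04897
Color 2 (240,162,110):
  R=240: 240/255≈0.9412 > 0.04045 → ((0.9412+0.055)/1.055)^2.4 ≈ 0.87137
  G=162: 162/255≈0.6353 > 0.04045 → ((0.6353+0.055)/1.055)^2.4 ≈ 0.36131
  B=110: 110/255≈0.4314 > 0.04045 → ((0.4314+0.055)/1.055)^2.4 ≈ 0.15593
  L2 = 0.2126×0.87137 + 0.7152×0.36131 + 0.0722×0.15593 ≈ 0.45492
Lighter = 0.45492, Darker = 0.04897
Ratio = (L_lighter + 0.05) / (L_darker + 0.05)
Ratio = (0.45492 + 0.05) / (0.04897 + 0.05) = 0.50492 / 0.09897 ≈ 5.1020
Ratio ≈ 5.10:1


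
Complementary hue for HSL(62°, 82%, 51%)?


Complement = opposite side of color wheel = hue + 180°
H' = (62 + 180) mod 360 = 242°
S and L unchanged.
= HSL(242°, 82%, 51%)


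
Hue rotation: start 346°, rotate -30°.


New hue = (H + rotation) mod 360
New hue = (346 -30) mod 360
= 316 mod 360
= 316°


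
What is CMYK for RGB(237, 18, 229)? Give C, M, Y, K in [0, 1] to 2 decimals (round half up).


R'=237/255≈0.9294, G'=18/255≈0.0706, B'=229/255≈0.8980
K = 1 - max(R',G',B') = 1 - 237/255 = 18/255 = 0.07058… → 0.07
(1-R'-K)/(1-K) simplifies to (max-R)/max with max = 237:
C = (237-237)/237 = 0/237 = 0 → 0.00
M = (237-18)/237 = 219/237 = 0.92405… → 0.92
Y = (237-229)/237 = 8/237 = 0.03375… → 0.03
= CMYK(0.00, 0.92, 0.03, 0.07)


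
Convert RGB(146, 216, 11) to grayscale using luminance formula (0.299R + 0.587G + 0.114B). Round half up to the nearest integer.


Gray = 0.299×R + 0.587×G + 0.114×B
Gray = 0.299×146 + 0.587×216 + 0.114×11
Gray = 43.654 + 126.792 + 1.254
Gray = 171.700 → round half up → 172
Gray = 172


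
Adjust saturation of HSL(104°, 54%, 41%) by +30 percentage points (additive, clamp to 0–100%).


Original S = 54%
Adjustment = +30 percentage points
New S = 54 + (30) = 84
Clamp to [0, 100] → 84
= HSL(104°, 84%, 41%)


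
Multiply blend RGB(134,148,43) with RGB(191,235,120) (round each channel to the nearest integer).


Multiply: C = A×B/255, rounded to nearest integer
R: 134×191/255 = 25594/255 ≈ 100.369 → 100
G: 148×235/255 = 34780/255 ≈ 136.392 → 136
B: 43×120/255 = 5160/255 ≈ 20.235 → 20
= RGB(100, 136, 20)


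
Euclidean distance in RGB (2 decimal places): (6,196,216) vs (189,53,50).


d = √[(R₁-R₂)² + (G₁-G₂)² + (B₁-B₂)²]
d = √[(6-189)² + (196-53)² + (216-50)²]
d = √[33489 + 20449 + 27556]
d = √81494
d ≈ 285.47


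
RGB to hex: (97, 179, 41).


R = 97 → 61 (hex)
G = 179 → B3 (hex)
B = 41 → 29 (hex)
Hex = #61B329


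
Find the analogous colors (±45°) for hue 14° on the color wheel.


Base hue: 14°
Left analog: (14 - 45) mod 360 = 329°
Right analog: (14 + 45) mod 360 = 59°
Analogous hues = 329° and 59°


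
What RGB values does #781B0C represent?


78 → 120 (R)
1B → 27 (G)
0C → 12 (B)
= RGB(120, 27, 12)


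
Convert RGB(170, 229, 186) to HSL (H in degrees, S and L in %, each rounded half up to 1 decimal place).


Normalize: R'=170/255≈0.6667, G'=229/255≈0.8980, B'=186/255≈0.7294
Max=229/255, Min=170/255, Δ=Max-Min=59/255
L = (Max+Min)/2 = (229+170)/510 = 399/510 = 0.78235… → L = 78.2%
L > 0.5 → S = Δ/(2-Max-Min) = 59/(510-229-170) = 59/111 = 0.53153… → S = 53.2%
(the 1/255 factors cancel in S and H, so raw channel differences can be used)
Max is G' → H = 60 × ((B-R)/Δ + 2) = 60 × ((186-170)/59 + 2)
  16/59 + 2 = 0.2711… + 2 = 2.2711…
  H = 60 × 2.2711… = 136.271…° → H = 136.3°
= HSL(136.3°, 53.2%, 78.2%)


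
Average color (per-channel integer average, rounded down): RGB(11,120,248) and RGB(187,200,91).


Midpoint: each channel = ⌊(C₁+C₂)/2⌋
R: ⌊(11+187)/2⌋ = 99
G: ⌊(120+200)/2⌋ = 160
B: ⌊(248+91)/2⌋ = 169
= RGB(99, 160, 169)


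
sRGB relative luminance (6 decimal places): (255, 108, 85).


Linearize each channel (sRGB transfer function): c = v/255; c_lin = c/12.92 if c ≤ 0.04045, else ((c+0.055)/1.055)^2.4
  R: 255/255 ≈ 1.000000 > 0.04045 → ((1.000000+0.055)/1.055)^2.4 ≈ 1.000000
  G: 108/255 ≈ 0.423529 > 0.04045 → ((0.423529+0.055)/1.055)^2.4 ≈ 0.149960
  B: 85/255 ≈ 0.333333 > 0.04045 → ((0.333333+0.055)/1.055)^2.4 ≈ 0.090842
R_lin = 1.000000, G_lin = 0.149960, B_lin = 0.090842
L = 0.2126×R + 0.7152×G + 0.0722×B
L = 0.2126×1.000000 + 0.7152×0.149960 + 0.0722×0.090842
L ≈ 0.326410


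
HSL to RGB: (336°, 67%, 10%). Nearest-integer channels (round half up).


H=336°, S=0.67, L=0.10
C = (1-|2L-1|)×S = (1-|-0.80|)×0.67 = 0.134
H' = H/60 = 336/60 ≈ 5.6000; X = C×(1-|H' mod 2 - 1|) = 0.0536
m = L - C/2 = 0.10 - 0.067 = 0.033
Sector ⌊H'⌋ = 5 → (R',G',B') = (0.134, 0.0, 0.0536)
RGB = ((R'+m)×255, (G'+m)×255, (B'+m)×255) = (42.585, 8.415, 22.083)
Round half up → RGB(43, 8, 22)


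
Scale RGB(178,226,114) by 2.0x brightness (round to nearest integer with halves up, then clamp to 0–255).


Multiply each channel by 2.0, round half up, clamp to [0, 255]
R: 178×2.0 = 356 → clamp → 255
G: 226×2.0 = 452 → clamp → 255
B: 114×2.0 = 228
= RGB(255, 255, 228)


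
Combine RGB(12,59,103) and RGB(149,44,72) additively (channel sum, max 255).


Additive: each channel = min(255, C₁+C₂)
R: 12+149 = 161 → 161
G: 59+44 = 103 → 103
B: 103+72 = 175 → 175
= RGB(161, 103, 175)


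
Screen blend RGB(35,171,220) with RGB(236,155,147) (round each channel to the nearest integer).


Screen: C = 255 - (255-A)×(255-B)/255, rounded to nearest integer
R: 255 - (255-35)×(255-236)/255 = 255 - 4180/255 ≈ 255 - 16.392 = 238.608 → 239
G: 255 - (255-171)×(255-155)/255 = 255 - 8400/255 ≈ 255 - 32.941 = 222.059 → 222
B: 255 - (255-220)×(255-147)/255 = 255 - 3780/255 ≈ 255 - 14.824 = 240.176 → 240
= RGB(239, 222, 240)


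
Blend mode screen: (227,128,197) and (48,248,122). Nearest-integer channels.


Screen: C = 255 - (255-A)×(255-B)/255, rounded to nearest integer
R: 255 - (255-227)×(255-48)/255 = 255 - 5796/255 ≈ 255 - 22.729 = 232.271 → 232
G: 255 - (255-128)×(255-248)/255 = 255 - 889/255 ≈ 255 - 3.486 = 251.514 → 252
B: 255 - (255-197)×(255-122)/255 = 255 - 7714/255 ≈ 255 - 30.251 = 224.749 → 225
= RGB(232, 252, 225)


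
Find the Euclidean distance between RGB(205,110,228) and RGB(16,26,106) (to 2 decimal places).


d = √[(R₁-R₂)² + (G₁-G₂)² + (B₁-B₂)²]
d = √[(205-16)² + (110-26)² + (228-106)²]
d = √[35721 + 7056 + 14884]
d = √57661
d ≈ 240.13


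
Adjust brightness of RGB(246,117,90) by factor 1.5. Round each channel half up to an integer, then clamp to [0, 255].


Multiply each channel by 1.5, round half up, clamp to [0, 255]
R: 246×1.5 = 369 → clamp → 255
G: 117×1.5 = 175.5 → round → 176
B: 90×1.5 = 135
= RGB(255, 176, 135)


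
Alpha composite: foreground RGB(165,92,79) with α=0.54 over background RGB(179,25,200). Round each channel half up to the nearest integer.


C = α×F + (1-α)×B, with 1-α = 0.46
R: 0.54×165 + 0.46×179 = 89.10 + 82.34 = 171.44 → 171
G: 0.54×92 + 0.46×25 = 49.68 + 11.50 = 61.18 → 61
B: 0.54×79 + 0.46×200 = 42.66 + 92.00 = 134.66 → 135
= RGB(171, 61, 135)


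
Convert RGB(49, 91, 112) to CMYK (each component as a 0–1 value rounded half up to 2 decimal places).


R'=49/255≈0.1922, G'=91/255≈0.3569, B'=112/255≈0.4392
K = 1 - max(R',G',B') = 1 - 112/255 = 143/255 = 0.56078… → 0.56
(1-R'-K)/(1-K) simplifies to (max-R)/max with max = 112:
C = (112-49)/112 = 63/112 = 0.5625 → 0.56
M = (112-91)/112 = 21/112 = 0.1875 → 0.19
Y = (112-112)/112 = 0/112 = 0 → 0.00
= CMYK(0.56, 0.19, 0.00, 0.56)


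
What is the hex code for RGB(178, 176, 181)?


R = 178 → B2 (hex)
G = 176 → B0 (hex)
B = 181 → B5 (hex)
Hex = #B2B0B5


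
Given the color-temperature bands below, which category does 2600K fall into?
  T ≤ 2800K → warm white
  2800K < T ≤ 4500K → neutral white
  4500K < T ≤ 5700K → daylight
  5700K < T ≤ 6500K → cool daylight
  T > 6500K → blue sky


Temperature: 2600K
2600K ≤ 2800K → warm white
Classification: warm white


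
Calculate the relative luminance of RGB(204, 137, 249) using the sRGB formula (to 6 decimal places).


Linearize each channel (sRGB transfer function): c = v/255; c_lin = c/12.92 if c ≤ 0.04045, else ((c+0.055)/1.055)^2.4
  R: 204/255 ≈ 0.800000 > 0.04045 → ((0.800000+0.055)/1.055)^2.4 ≈ 0.603827
  G: 137/255 ≈ 0.537255 > 0.04045 → ((0.537255+0.055)/1.055)^2.4 ≈ 0.250158
  B: 249/255 ≈ 0.976471 > 0.04045 → ((0.976471+0.055)/1.055)^2.4 ≈ 0.947307
R_lin = 0.603827, G_lin = 0.250158, B_lin = 0.947307
L = 0.2126×R + 0.7152×G + 0.0722×B
L = 0.2126×0.603827 + 0.7152×0.250158 + 0.0722×0.947307
L ≈ 0.375682


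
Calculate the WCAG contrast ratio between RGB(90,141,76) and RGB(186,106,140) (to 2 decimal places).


Linearize each sRGB channel c=v/255: c/12.92 if c ≤ 0.04045 else ((c+0.055)/1.055)^2.4
L = 0.2126×R_lin + 0.7152×G_lin + 0.0722×B_lin
Color 1 (90,141,76):
  R=90: 90/255≈0.3529 > 0.04045 → ((0.3529+0.055)/1.055)^2.4 ≈ 0.10224
  G=141: 141/255≈0.5529 > 0.04045 → ((0.5529+0.055)/1.055)^2.4 ≈ 0.26636
  B=76: 76/255≈0.2980 > 0.04045 → ((0.2980+0.055)/1.055)^2.4 ≈ 0.07227
  L1 = 0.2126×0.10224 + 0.7152×0.26636 + 0.0722×0.07227 ≈ 0.21745
Color 2 (186,106,140):
  R=186: 186/255≈0.7294 > 0.04045 → ((0.7294+0.055)/1.055)^2.4 ≈ 0.49102
  G=106: 106/255≈0.4157 > 0.04045 → ((0.4157+0.055)/1.055)^2.4 ≈ 0.14413
  B=140: 140/255≈0.5490 > 0.04045 → ((0.5490+0.055)/1.055)^2.4 ≈ 0.26225
  L2 = 0.2126×0.49102 + 0.7152×0.14413 + 0.0722×0.26225 ≈ 0.22641
Lighter = 0.22641, Darker = 0.21745
Ratio = (L_lighter + 0.05) / (L_darker + 0.05)
Ratio = (0.22641 + 0.05) / (0.21745 + 0.05) = 0.27641 / 0.26745 ≈ 1.0335
Ratio ≈ 1.03:1


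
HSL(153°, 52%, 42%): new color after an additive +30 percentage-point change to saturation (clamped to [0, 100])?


Original S = 52%
Adjustment = +30 percentage points
New S = 52 + (30) = 82
Clamp to [0, 100] → 82
= HSL(153°, 82%, 42%)


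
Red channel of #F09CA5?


Color: #F09CA5
R = F0 = 240
G = 9C = 156
B = A5 = 165
Red = 240


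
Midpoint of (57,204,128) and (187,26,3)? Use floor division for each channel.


Midpoint: each channel = ⌊(C₁+C₂)/2⌋
R: ⌊(57+187)/2⌋ = 122
G: ⌊(204+26)/2⌋ = 115
B: ⌊(128+3)/2⌋ = 65
= RGB(122, 115, 65)


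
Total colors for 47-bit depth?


Colors = 2^bits = 2^47
= 140,737,488,355,328 colors


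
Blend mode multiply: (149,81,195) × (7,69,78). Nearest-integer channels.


Multiply: C = A×B/255, rounded to nearest integer
R: 149×7/255 = 1043/255 ≈ 4.090 → 4
G: 81×69/255 = 5589/255 ≈ 21.918 → 22
B: 195×78/255 = 15210/255 ≈ 59.647 → 60
= RGB(4, 22, 60)


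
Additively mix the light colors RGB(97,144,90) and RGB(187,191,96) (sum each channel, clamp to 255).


Additive: each channel = min(255, C₁+C₂)
R: 97+187 = 284 → 255
G: 144+191 = 335 → 255
B: 90+96 = 186 → 186
= RGB(255, 255, 186)


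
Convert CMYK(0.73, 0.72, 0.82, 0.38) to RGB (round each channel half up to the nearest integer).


R = 255 × (1-C) × (1-K) = 255 × 0.27 × 0.62 = 42.687 → 43
G = 255 × (1-M) × (1-K) = 255 × 0.28 × 0.62 = 44.268 → 44
B = 255 × (1-Y) × (1-K) = 255 × 0.18 × 0.62 = 28.458 → 28
= RGB(43, 44, 28)


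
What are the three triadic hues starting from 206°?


Triadic: equally spaced at 120° intervals
H1 = 206°
H2 = (206 + 120) mod 360 = 326°
H3 = (206 + 240) mod 360 = 86°
Triadic = 206°, 326°, 86°


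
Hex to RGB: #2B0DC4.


2B → 43 (R)
0D → 13 (G)
C4 → 196 (B)
= RGB(43, 13, 196)


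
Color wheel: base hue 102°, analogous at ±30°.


Base hue: 102°
Left analog: (102 - 30) mod 360 = 72°
Right analog: (102 + 30) mod 360 = 132°
Analogous hues = 72° and 132°


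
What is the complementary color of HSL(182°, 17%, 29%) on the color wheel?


Complement = opposite side of color wheel = hue + 180°
H' = (182 + 180) mod 360 = 2°
S and L unchanged.
= HSL(2°, 17%, 29%)


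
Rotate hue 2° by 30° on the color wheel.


New hue = (H + rotation) mod 360
New hue = (2 + 30) mod 360
= 32 mod 360
= 32°


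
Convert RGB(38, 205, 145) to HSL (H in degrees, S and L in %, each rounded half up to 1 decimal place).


Normalize: R'=38/255≈0.1490, G'=205/255≈0.8039, B'=145/255≈0.5686
Max=205/255, Min=38/255, Δ=Max-Min=167/255
L = (Max+Min)/2 = (205+38)/510 = 243/510 = 0.47647… → L = 47.6%
L ≤ 0.5 → S = Δ/(Max+Min) = 167/(205+38) = 167/243 = 0.68724… → S = 68.7%
(the 1/255 factors cancel in S and H, so raw channel differences can be used)
Max is G' → H = 60 × ((B-R)/Δ + 2) = 60 × ((145-38)/167 + 2)
  107/167 + 2 = 0.6407… + 2 = 2.6407…
  H = 60 × 2.6407… = 158.443…° → H = 158.4°
= HSL(158.4°, 68.7%, 47.6%)


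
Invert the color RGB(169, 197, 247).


Invert: (255-R, 255-G, 255-B)
R: 255-169 = 86
G: 255-197 = 58
B: 255-247 = 8
= RGB(86, 58, 8)


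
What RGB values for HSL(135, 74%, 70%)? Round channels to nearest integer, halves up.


H=135°, S=0.74, L=0.70
C = (1-|2L-1|)×S = (1-|0.40|)×0.74 = 0.444
H' = H/60 = 135/60 ≈ 2.2500; X = C×(1-|H' mod 2 - 1|) = 0.111
m = L - C/2 = 0.70 - 0.222 = 0.478
Sector ⌊H'⌋ = 2 → (R',G',B') = (0.0, 0.444, 0.111)
RGB = ((R'+m)×255, (G'+m)×255, (B'+m)×255) = (121.89, 235.11, 150.195)
Round half up → RGB(122, 235, 150)


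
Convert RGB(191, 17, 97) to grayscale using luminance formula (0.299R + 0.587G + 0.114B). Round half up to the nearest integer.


Gray = 0.299×R + 0.587×G + 0.114×B
Gray = 0.299×191 + 0.587×17 + 0.114×97
Gray = 57.109 + 9.979 + 11.058
Gray = 78.146 → round half up → 78
Gray = 78


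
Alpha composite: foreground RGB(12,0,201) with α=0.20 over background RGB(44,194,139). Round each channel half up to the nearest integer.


C = α×F + (1-α)×B, with 1-α = 0.80
R: 0.20×12 + 0.80×44 = 2.40 + 35.20 = 37.60 → 38
G: 0.20×0 + 0.80×194 = 0.00 + 155.20 = 155.20 → 155
B: 0.20×201 + 0.80×139 = 40.20 + 111.20 = 151.40 → 151
= RGB(38, 155, 151)


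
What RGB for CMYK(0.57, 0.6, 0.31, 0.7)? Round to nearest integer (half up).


R = 255 × (1-C) × (1-K) = 255 × 0.43 × 0.30 = 32.895 → 33
G = 255 × (1-M) × (1-K) = 255 × 0.40 × 0.30 = 30.6 → 31
B = 255 × (1-Y) × (1-K) = 255 × 0.69 × 0.30 = 52.785 → 53
= RGB(33, 31, 53)


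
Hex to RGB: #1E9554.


1E → 30 (R)
95 → 149 (G)
54 → 84 (B)
= RGB(30, 149, 84)


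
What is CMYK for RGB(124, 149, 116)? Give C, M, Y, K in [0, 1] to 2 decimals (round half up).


R'=124/255≈0.4863, G'=149/255≈0.5843, B'=116/255≈0.4549
K = 1 - max(R',G',B') = 1 - 149/255 = 106/255 = 0.41568… → 0.42
(1-R'-K)/(1-K) simplifies to (max-R)/max with max = 149:
C = (149-124)/149 = 25/149 = 0.16778… → 0.17
M = (149-149)/149 = 0/149 = 0 → 0.00
Y = (149-116)/149 = 33/149 = 0.22147… → 0.22
= CMYK(0.17, 0.00, 0.22, 0.42)


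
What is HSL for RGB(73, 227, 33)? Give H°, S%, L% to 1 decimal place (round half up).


Normalize: R'=73/255≈0.2863, G'=227/255≈0.8902, B'=33/255≈0.1294
Max=227/255, Min=33/255, Δ=Max-Min=194/255
L = (Max+Min)/2 = (227+33)/510 = 260/510 = 0.50980… → L = 51.0%
L > 0.5 → S = Δ/(2-Max-Min) = 194/(510-227-33) = 194/250 = 0.776 → S = 77.6%
(the 1/255 factors cancel in S and H, so raw channel differences can be used)
Max is G' → H = 60 × ((B-R)/Δ + 2) = 60 × ((33-73)/194 + 2)
  -40/194 + 2 = -0.2061… + 2 = 1.7938…
  H = 60 × 1.7938… = 107.628…° → H = 107.6°
= HSL(107.6°, 77.6%, 51.0%)


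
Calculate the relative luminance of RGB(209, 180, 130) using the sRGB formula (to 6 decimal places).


Linearize each channel (sRGB transfer function): c = v/255; c_lin = c/12.92 if c ≤ 0.04045, else ((c+0.055)/1.055)^2.4
  R: 209/255 ≈ 0.819608 > 0.04045 → ((0.819608+0.055)/1.055)^2.4 ≈ 0.637597
  G: 180/255 ≈ 0.705882 > 0.04045 → ((0.705882+0.055)/1.055)^2.4 ≈ 0.456411
  B: 130/255 ≈ 0.509804 > 0.04045 → ((0.509804+0.055)/1.055)^2.4 ≈ 0.223228
R_lin = 0.637597, G_lin = 0.456411, B_lin = 0.223228
L = 0.2126×R + 0.7152×G + 0.0722×B
L = 0.2126×0.637597 + 0.7152×0.456411 + 0.0722×0.223228
L ≈ 0.478095


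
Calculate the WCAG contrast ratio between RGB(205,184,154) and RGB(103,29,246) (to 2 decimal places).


Linearize each sRGB channel c=v/255: c/12.92 if c ≤ 0.04045 else ((c+0.055)/1.055)^2.4
L = 0.2126×R_lin + 0.7152×G_lin + 0.0722×B_lin
Color 1 (205,184,154):
  R=205: 205/255≈0.8039 > 0.04045 → ((0.8039+0.055)/1.055)^2.4 ≈ 0.61050
  G=184: 184/255≈0.7216 > 0.04045 → ((0.7216+0.055)/1.055)^2.4 ≈ 0.47932
  B=154: 154/255≈0.6039 > 0.04045 → ((0.6039+0.055)/1.055)^2.4 ≈ 0.32314
  L1 = 0.2126×0.61050 + 0.7152×0.47932 + 0.0722×0.32314 ≈ 0.49593
Color 2 (103,29,246):
  R=103: 103/255≈0.4039 > 0.04045 → ((0.4039+0.055)/1.055)^2.4 ≈ 0.13563
  G=29: 29/255≈0.1137 > 0.04045 → ((0.1137+0.055)/1.055)^2.4 ≈ 0.01229
  B=246: 246/255≈0.9647 > 0.04045 → ((0.9647+0.055)/1.055)^2.4 ≈ 0.92158
  L2 = 0.2126×0.13563 + 0.7152×0.01229 + 0.0722×0.92158 ≈ 0.10416
Lighter = 0.49593, Darker = 0.10416
Ratio = (L_lighter + 0.05) / (L_darker + 0.05)
Ratio = (0.49593 + 0.05) / (0.10416 + 0.05) = 0.54593 / 0.15416 ≈ 3.5413
Ratio ≈ 3.54:1


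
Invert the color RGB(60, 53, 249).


Invert: (255-R, 255-G, 255-B)
R: 255-60 = 195
G: 255-53 = 202
B: 255-249 = 6
= RGB(195, 202, 6)


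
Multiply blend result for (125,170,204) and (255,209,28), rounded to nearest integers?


Multiply: C = A×B/255, rounded to nearest integer
R: 125×255/255 = 31875/255 ≈ 125.000 → 125
G: 170×209/255 = 35530/255 ≈ 139.333 → 139
B: 204×28/255 = 5712/255 ≈ 22.400 → 22
= RGB(125, 139, 22)


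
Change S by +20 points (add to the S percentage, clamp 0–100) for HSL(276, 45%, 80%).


Original S = 45%
Adjustment = +20 percentage points
New S = 45 + (20) = 65
Clamp to [0, 100] → 65
= HSL(276°, 65%, 80%)


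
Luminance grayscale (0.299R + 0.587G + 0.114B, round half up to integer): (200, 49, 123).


Gray = 0.299×R + 0.587×G + 0.114×B
Gray = 0.299×200 + 0.587×49 + 0.114×123
Gray = 59.800 + 28.763 + 14.022
Gray = 102.585 → round half up → 103
Gray = 103


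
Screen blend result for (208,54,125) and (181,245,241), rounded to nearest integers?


Screen: C = 255 - (255-A)×(255-B)/255, rounded to nearest integer
R: 255 - (255-208)×(255-181)/255 = 255 - 3478/255 ≈ 255 - 13.639 = 241.361 → 241
G: 255 - (255-54)×(255-245)/255 = 255 - 2010/255 ≈ 255 - 7.882 = 247.118 → 247
B: 255 - (255-125)×(255-241)/255 = 255 - 1820/255 ≈ 255 - 7.137 = 247.863 → 248
= RGB(241, 247, 248)


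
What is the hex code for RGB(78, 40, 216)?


R = 78 → 4E (hex)
G = 40 → 28 (hex)
B = 216 → D8 (hex)
Hex = #4E28D8


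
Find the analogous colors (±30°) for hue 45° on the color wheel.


Base hue: 45°
Left analog: (45 - 30) mod 360 = 15°
Right analog: (45 + 30) mod 360 = 75°
Analogous hues = 15° and 75°


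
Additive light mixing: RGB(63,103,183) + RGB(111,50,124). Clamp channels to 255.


Additive: each channel = min(255, C₁+C₂)
R: 63+111 = 174 → 174
G: 103+50 = 153 → 153
B: 183+124 = 307 → 255
= RGB(174, 153, 255)


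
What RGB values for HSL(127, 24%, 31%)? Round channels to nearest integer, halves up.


H=127°, S=0.24, L=0.31
C = (1-|2L-1|)×S = (1-|-0.38|)×0.24 = 0.1488
H' = H/60 = 127/60 ≈ 2.1167; X = C×(1-|H' mod 2 - 1|) = 0.01736
m = L - C/2 = 0.31 - 0.0744 = 0.2356
Sector ⌊H'⌋ = 2 → (R',G',B') = (0.0, 0.1488, 0.01736)
RGB = ((R'+m)×255, (G'+m)×255, (B'+m)×255) = (60.078, 98.022, 64.5048)
Round half up → RGB(60, 98, 65)


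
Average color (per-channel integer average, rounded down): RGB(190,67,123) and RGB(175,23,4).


Midpoint: each channel = ⌊(C₁+C₂)/2⌋
R: ⌊(190+175)/2⌋ = 182
G: ⌊(67+23)/2⌋ = 45
B: ⌊(123+4)/2⌋ = 63
= RGB(182, 45, 63)


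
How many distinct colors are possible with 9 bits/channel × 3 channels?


Total bits = 9 bits/channel × 3 channels = 27 bits
Distinct colors = 2^27
= 134,217,728 colors


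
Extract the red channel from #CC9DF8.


Color: #CC9DF8
R = CC = 204
G = 9D = 157
B = F8 = 248
Red = 204


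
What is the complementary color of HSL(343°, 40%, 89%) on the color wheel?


Complement = opposite side of color wheel = hue + 180°
H' = (343 + 180) mod 360 = 163°
S and L unchanged.
= HSL(163°, 40%, 89%)


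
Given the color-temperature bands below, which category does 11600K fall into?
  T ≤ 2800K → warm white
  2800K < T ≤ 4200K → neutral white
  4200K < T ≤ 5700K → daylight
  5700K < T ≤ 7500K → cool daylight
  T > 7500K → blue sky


Temperature: 11600K
11600K > 7500K → blue sky
Classification: blue sky


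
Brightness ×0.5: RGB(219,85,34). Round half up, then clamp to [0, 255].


Multiply each channel by 0.5, round half up, clamp to [0, 255]
R: 219×0.5 = 109.5 → round → 110
G: 85×0.5 = 42.5 → round → 43
B: 34×0.5 = 17
= RGB(110, 43, 17)


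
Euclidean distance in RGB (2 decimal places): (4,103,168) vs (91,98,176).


d = √[(R₁-R₂)² + (G₁-G₂)² + (B₁-B₂)²]
d = √[(4-91)² + (103-98)² + (168-176)²]
d = √[7569 + 25 + 64]
d = √7658
d ≈ 87.51


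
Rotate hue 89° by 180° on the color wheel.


New hue = (H + rotation) mod 360
New hue = (89 + 180) mod 360
= 269 mod 360
= 269°


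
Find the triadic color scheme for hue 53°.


Triadic: equally spaced at 120° intervals
H1 = 53°
H2 = (53 + 120) mod 360 = 173°
H3 = (53 + 240) mod 360 = 293°
Triadic = 53°, 173°, 293°


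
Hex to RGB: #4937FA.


49 → 73 (R)
37 → 55 (G)
FA → 250 (B)
= RGB(73, 55, 250)


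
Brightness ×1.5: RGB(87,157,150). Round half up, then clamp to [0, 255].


Multiply each channel by 1.5, round half up, clamp to [0, 255]
R: 87×1.5 = 130.5 → round → 131
G: 157×1.5 = 235.5 → round → 236
B: 150×1.5 = 225
= RGB(131, 236, 225)


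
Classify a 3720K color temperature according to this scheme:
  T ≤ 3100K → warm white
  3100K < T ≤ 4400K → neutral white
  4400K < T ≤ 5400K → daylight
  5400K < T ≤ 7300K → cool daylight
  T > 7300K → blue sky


Temperature: 3720K
3100K < 3720K ≤ 4400K → neutral white
Classification: neutral white
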